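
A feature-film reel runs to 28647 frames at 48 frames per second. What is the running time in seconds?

596.8125 seconds

Running time = 28647 / (48) = 596.8125 s.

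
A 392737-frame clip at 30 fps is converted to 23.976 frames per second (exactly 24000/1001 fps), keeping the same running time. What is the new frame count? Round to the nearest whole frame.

313876 frames

Frames at target rate = 392737 × (24000/1001) / (30) = 314189600/1001 ≈ 313875.724.
Nearest whole frame: 313876.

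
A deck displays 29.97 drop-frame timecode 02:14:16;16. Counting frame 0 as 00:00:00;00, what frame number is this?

Complete 10-minute blocks: 13, each 17982 frames → 233766.
Remaining 4 whole minutes in the current block: 1800 + 3 × 1798 = 7194 frames.
Within the current minute: 16 × 30 + 16 − 2 = 494 (labels ;00/;01 skipped at this minute). Total = 233766 + 7194 + 494 = 241454.

241454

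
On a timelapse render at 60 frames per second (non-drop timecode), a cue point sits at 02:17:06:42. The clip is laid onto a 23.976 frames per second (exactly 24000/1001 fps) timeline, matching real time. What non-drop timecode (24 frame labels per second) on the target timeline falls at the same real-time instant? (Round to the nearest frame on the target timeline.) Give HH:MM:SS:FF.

Source frame index: (2×3600 + 17×60 + 6) × 60 + 42 = 493602.
Real time: 493602 / (60) = 82267/10 s.
Target frame: (82267/10) × (24000/1001) = 197440800/1001 ≈ 197243.556 → 197244.
At 24 labels/s: frame 197244 → 02:16:58:12.

02:16:58:12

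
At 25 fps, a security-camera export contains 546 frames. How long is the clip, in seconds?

Running time = 546 / (25) = 21.84 s.

21.84 seconds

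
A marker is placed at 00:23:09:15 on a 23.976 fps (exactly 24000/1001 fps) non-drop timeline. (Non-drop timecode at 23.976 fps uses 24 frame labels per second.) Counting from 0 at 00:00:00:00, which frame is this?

Total seconds to the label: (0 × 3600 + 23 × 60 + 9) = 1389.
Frame index = 1389 × 24 + 15 = 33351.

33351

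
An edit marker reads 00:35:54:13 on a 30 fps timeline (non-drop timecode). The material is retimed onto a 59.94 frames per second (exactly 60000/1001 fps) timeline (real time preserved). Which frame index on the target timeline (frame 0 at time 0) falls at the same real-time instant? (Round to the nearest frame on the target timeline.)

frame 129137

Source frame index: (0×3600 + 35×60 + 54) × 30 + 13 = 64633.
Real time: 64633 / (30) = 64633/30 s.
Target frame: (64633/30) × (60000/1001) = 129266000/1001 ≈ 129136.863 → 129137.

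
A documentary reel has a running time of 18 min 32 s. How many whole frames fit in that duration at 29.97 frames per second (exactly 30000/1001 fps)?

18 min 32 s = 1112 s.
Frames = 1112 × 30000/1001 = 33360000/1001 ≈ 33326.6733.
Complete frames: 33326.

33326 frames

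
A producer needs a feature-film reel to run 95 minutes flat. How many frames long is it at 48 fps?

95 min = 5700 s.
Frames = 5700 × 48 = 273600.

273600 frames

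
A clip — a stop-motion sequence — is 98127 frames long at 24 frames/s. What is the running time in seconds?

Running time = 98127 / (24) = 4088.625 s.

4088.625 seconds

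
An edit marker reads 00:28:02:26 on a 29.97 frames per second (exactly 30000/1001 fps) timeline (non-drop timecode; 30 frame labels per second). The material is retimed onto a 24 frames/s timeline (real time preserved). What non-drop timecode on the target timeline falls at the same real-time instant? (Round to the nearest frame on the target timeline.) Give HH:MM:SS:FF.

00:28:04:13

Source frame index: (0×3600 + 28×60 + 2) × 30 + 26 = 50486.
Real time: 50486 / (30000/1001) = 25268243/15000 s.
Target frame: (25268243/15000) × (24) = 25268243/625 ≈ 40429.189 → 40429.
At 24 labels/s: frame 40429 → 00:28:04:13.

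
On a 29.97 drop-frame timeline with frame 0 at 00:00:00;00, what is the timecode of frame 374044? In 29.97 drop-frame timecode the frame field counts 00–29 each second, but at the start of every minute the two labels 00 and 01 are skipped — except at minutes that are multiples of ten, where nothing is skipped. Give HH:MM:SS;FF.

Ten DF minutes hold 17982 frames, so frame 374044 lies in block 20 (frames 359640–377621) with 14404 frames into that block.
The block's first minute is 1800 frames and the rest 1798 each; 14404 frames reaches minute 8, so 20 × 18 + 8 × 2 = 376 labels have been skipped so far.
Adding those back, label number 374044 + 376 = 374420 at 30 labels/s is 12480 s + 20 f = 3 h 28 min 0 s frame 20, i.e. 03:28:00;20.

03:28:00;20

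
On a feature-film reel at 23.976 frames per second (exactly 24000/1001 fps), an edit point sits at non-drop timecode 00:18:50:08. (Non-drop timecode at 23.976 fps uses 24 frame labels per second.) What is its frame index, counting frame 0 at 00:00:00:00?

Total seconds to the label: (0 × 3600 + 18 × 60 + 50) = 1130.
Frame index = 1130 × 24 + 8 = 27128.

27128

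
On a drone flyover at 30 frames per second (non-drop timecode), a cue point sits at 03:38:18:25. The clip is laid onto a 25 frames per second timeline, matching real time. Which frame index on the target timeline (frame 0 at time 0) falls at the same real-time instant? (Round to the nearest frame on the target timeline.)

Source frame index: (3×3600 + 38×60 + 18) × 30 + 25 = 392965.
Real time: 392965 / (30) = 78593/6 s.
Target frame: (78593/6) × (25) = 1964825/6 ≈ 327470.833 → 327471.

frame 327471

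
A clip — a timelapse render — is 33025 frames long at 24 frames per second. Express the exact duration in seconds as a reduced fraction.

Running time = 33025 ÷ (24) = 33025 × 1/24 = 33025/24 s.

33025/24 seconds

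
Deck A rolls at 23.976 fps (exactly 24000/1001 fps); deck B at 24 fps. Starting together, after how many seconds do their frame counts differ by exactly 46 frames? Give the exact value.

23023/12 seconds

The gap grows by |24 − 24000/1001| = 24/1001 frames per second.
Time for a 46-frame gap: 46 ÷ (24/1001) = 23023/12 s.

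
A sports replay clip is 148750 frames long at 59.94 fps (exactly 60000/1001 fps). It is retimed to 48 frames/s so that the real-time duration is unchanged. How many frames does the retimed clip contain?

Target frames = source frames × (target rate / source rate) = 148750 × (48)/(60000/1001) = 148750 × 1001/1250 = 119119.

119119 frames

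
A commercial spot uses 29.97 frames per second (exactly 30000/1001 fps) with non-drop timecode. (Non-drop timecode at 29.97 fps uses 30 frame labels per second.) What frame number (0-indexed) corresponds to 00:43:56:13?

frame 79093

Total seconds to the label: (0 × 3600 + 43 × 60 + 56) = 2636.
Frame index = 2636 × 30 + 13 = 79093.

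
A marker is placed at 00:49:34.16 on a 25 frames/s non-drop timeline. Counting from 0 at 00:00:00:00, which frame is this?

Total seconds to the label: (0 × 3600 + 49 × 60 + 34) = 2974.
Frame index = 2974 × 25 + 16 = 74366.

frame 74366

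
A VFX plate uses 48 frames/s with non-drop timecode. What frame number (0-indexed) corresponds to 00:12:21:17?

Total seconds to the label: (0 × 3600 + 12 × 60 + 21) = 741.
Frame index = 741 × 48 + 17 = 35585.

frame 35585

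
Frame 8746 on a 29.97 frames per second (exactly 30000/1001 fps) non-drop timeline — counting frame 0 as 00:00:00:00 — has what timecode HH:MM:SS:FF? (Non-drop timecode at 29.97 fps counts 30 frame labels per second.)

8746 ÷ 30 = 291 full seconds, remainder 16 frames.
291 s = 0 h 4 min 51 s.
Timecode: 00:04:51:16.

00:04:51:16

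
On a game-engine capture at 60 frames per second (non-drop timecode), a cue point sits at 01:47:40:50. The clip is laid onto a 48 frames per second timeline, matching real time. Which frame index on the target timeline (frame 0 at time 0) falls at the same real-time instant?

Source frame index: (1×3600 + 47×60 + 40) × 60 + 50 = 387650.
Real time: 387650 / (60) = 38765/6 s.
Target frame: (38765/6) × (48) = 310120.

frame 310120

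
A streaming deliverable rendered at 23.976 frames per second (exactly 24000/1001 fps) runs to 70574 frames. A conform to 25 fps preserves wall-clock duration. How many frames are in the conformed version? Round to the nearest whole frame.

Frames at target rate = 70574 × (25) / (24000/1001) = 35322287/480 ≈ 73588.098.
Nearest whole frame: 73588.

73588 frames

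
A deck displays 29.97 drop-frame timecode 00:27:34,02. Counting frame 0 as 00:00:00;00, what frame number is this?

Complete 10-minute blocks: 2, each 17982 frames → 35964.
Remaining 7 whole minutes in the current block: 1800 + 6 × 1798 = 12588 frames.
Within the current minute: 34 × 30 + 2 − 2 = 1020 (labels ;00/;01 skipped at this minute). Total = 35964 + 12588 + 1020 = 49572.

49572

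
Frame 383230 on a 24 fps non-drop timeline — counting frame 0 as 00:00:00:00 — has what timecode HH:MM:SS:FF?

04:26:07:22

383230 ÷ 24 = 15967 full seconds, remainder 22 frames.
15967 s = 4 h 26 min 7 s.
Timecode: 04:26:07:22.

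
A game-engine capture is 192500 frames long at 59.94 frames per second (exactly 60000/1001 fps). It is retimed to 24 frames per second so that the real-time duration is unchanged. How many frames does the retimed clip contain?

Target frames = source frames × (target rate / source rate) = 192500 × (24)/(60000/1001) = 192500 × 1001/2500 = 77077.

77077 frames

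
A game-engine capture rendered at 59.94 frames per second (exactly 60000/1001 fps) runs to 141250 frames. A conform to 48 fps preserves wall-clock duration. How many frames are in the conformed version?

113113 frames

Target frames = source frames × (target rate / source rate) = 141250 × (48)/(60000/1001) = 141250 × 1001/1250 = 113113.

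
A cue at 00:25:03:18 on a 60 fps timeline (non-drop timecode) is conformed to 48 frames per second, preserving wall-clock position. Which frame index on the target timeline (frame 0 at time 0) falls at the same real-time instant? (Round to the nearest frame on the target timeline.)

Source frame index: (0×3600 + 25×60 + 3) × 60 + 18 = 90198.
Real time: 90198 / (60) = 15033/10 s.
Target frame: (15033/10) × (48) = 360792/5 ≈ 72158.400 → 72158.

frame 72158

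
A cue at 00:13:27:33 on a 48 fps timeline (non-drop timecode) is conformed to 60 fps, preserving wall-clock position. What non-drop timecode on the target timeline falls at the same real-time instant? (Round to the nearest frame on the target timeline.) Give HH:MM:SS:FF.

Source frame index: (0×3600 + 13×60 + 27) × 48 + 33 = 38769.
Real time: 38769 / (48) = 12923/16 s.
Target frame: (12923/16) × (60) = 193845/4 ≈ 48461.250 → 48461.
At 60 labels/s: frame 48461 → 00:13:27:41.

00:13:27:41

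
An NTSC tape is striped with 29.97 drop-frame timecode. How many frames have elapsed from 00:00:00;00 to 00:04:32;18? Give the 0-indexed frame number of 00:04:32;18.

8170

Complete 10-minute blocks: 0, each 17982 frames → 0.
Remaining 4 whole minutes in the current block: 1800 + 3 × 1798 = 7194 frames.
Within the current minute: 32 × 30 + 18 − 2 = 976 (labels ;00/;01 skipped at this minute). Total = 0 + 7194 + 976 = 8170.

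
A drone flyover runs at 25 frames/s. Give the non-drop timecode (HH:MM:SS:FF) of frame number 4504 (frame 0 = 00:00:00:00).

00:03:00:04

4504 ÷ 25 = 180 full seconds, remainder 4 frames.
180 s = 0 h 3 min 0 s.
Timecode: 00:03:00:04.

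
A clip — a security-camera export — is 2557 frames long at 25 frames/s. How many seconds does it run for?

102.28 seconds

Running time = 2557 / (25) = 102.28 s.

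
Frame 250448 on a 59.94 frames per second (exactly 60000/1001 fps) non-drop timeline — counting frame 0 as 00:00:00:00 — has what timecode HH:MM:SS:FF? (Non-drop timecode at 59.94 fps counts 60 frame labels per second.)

01:09:34:08

250448 ÷ 60 = 4174 full seconds, remainder 8 frames.
4174 s = 1 h 9 min 34 s.
Timecode: 01:09:34:08.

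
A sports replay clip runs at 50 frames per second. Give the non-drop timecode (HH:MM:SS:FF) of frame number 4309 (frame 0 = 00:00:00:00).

4309 ÷ 50 = 86 full seconds, remainder 9 frames.
86 s = 0 h 1 min 26 s.
Timecode: 00:01:26:09.

00:01:26:09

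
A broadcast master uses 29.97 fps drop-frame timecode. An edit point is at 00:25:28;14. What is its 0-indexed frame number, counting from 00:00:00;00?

Complete 10-minute blocks: 2, each 17982 frames → 35964.
Remaining 5 whole minutes in the current block: 1800 + 4 × 1798 = 8992 frames.
Within the current minute: 28 × 30 + 14 − 2 = 852 (labels ;00/;01 skipped at this minute). Total = 35964 + 8992 + 852 = 45808.

45808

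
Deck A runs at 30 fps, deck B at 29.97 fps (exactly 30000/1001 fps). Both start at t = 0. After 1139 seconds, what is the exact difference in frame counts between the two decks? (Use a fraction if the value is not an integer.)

A emits 30 × 1139 = 34170 frames; B emits 30000/1001 × 1139 = 34170000/1001.
Difference = 34170/1001 frames (≈ 34.1359); B is behind A.

34170/1001 frames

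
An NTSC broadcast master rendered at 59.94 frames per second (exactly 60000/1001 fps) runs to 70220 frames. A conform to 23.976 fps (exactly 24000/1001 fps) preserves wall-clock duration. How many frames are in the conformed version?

Frames at target rate = 70220 × (24000/1001) / (60000/1001) = 28088.

28088 frames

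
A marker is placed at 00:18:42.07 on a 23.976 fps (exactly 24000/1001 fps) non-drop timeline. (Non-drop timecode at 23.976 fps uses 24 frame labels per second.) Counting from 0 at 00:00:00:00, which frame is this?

Total seconds to the label: (0 × 3600 + 18 × 60 + 42) = 1122.
Frame index = 1122 × 24 + 7 = 26935.

frame 26935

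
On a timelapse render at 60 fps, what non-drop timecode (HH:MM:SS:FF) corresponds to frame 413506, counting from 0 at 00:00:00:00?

01:54:51:46

413506 ÷ 60 = 6891 full seconds, remainder 46 frames.
6891 s = 1 h 54 min 51 s.
Timecode: 01:54:51:46.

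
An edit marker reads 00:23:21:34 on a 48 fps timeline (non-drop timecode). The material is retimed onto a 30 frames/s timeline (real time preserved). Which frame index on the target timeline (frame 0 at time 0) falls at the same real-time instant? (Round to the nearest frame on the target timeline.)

frame 42051

Source frame index: (0×3600 + 23×60 + 21) × 48 + 34 = 67282.
Real time: 67282 / (48) = 33641/24 s.
Target frame: (33641/24) × (30) = 168205/4 ≈ 42051.250 → 42051.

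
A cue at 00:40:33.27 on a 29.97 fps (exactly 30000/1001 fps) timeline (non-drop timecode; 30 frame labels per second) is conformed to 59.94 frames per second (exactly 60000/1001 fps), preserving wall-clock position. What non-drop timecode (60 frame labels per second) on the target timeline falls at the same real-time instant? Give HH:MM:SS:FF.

00:40:33:54

Source frame index: (0×3600 + 40×60 + 33) × 30 + 27 = 73017.
Real time: 73017 / (30000/1001) = 24363339/10000 s.
Target frame: (24363339/10000) × (60000/1001) = 146034.
At 60 labels/s: frame 146034 → 00:40:33:54.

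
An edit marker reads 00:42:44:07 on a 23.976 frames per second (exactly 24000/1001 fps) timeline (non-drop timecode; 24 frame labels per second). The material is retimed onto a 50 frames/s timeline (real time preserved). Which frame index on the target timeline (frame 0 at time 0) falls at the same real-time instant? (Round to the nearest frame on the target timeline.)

Source frame index: (0×3600 + 42×60 + 44) × 24 + 7 = 61543.
Real time: 61543 / (24000/1001) = 61604543/24000 s.
Target frame: (61604543/24000) × (50) = 61604543/480 ≈ 128342.798 → 128343.

frame 128343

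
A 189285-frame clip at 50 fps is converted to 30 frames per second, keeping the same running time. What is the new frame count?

Target frames = source frames × (target rate / source rate) = 189285 × (30)/(50) = 189285 × 3/5 = 113571.

113571 frames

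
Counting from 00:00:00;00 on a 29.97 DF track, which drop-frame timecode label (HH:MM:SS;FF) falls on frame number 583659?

Each 10-minute DF block holds 10 × 60 × 30 − 9 × 2 = 17982 frames. 583659 ÷ 17982 → 32 full blocks, remainder 8235.
Within the partial block the first minute is 1800 frames and each further minute 1798, so 4 further minute boundaries passed. Total skipped labels = 18 × 32 + 2 × 4 = 584.
Non-drop label index = 583659 + 584 = 584243; at 30 labels/s that is 05:24:34:23, i.e. DF 05:24:34;23.

05:24:34;23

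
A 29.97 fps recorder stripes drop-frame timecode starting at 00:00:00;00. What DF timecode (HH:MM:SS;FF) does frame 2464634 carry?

22:50:36;20

Each 10-minute DF block holds 10 × 60 × 30 − 9 × 2 = 17982 frames. 2464634 ÷ 17982 → 137 full blocks, remainder 1100.
Within the partial block the first minute is 1800 frames and each further minute 1798, so 0 further minute boundaries passed. Total skipped labels = 18 × 137 + 2 × 0 = 2466.
Non-drop label index = 2464634 + 2466 = 2467100; at 30 labels/s that is 22:50:36:20, i.e. DF 22:50:36;20.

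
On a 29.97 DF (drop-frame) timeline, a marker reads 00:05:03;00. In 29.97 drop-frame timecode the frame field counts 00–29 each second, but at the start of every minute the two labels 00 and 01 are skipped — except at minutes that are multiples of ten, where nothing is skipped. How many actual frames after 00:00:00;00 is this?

Complete 10-minute blocks: 0, each 17982 frames → 0.
Remaining 5 whole minutes in the current block: 1800 + 4 × 1798 = 8992 frames.
Within the current minute: 3 × 30 + 0 − 2 = 88 (labels ;00/;01 skipped at this minute). Total = 0 + 8992 + 88 = 9080.

9080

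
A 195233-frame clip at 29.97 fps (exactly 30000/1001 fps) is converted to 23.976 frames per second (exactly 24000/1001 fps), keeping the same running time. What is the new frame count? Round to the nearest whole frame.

156186 frames

Frames at target rate = 195233 × (24000/1001) / (30000/1001) = 780932/5 ≈ 156186.400.
Nearest whole frame: 156186.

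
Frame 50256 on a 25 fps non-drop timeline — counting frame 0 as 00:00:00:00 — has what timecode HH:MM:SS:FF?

50256 ÷ 25 = 2010 full seconds, remainder 6 frames.
2010 s = 0 h 33 min 30 s.
Timecode: 00:33:30:06.

00:33:30:06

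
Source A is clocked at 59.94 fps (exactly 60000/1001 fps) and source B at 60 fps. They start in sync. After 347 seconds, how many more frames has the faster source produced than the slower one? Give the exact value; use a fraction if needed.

20820/1001 frames

A emits 60000/1001 × 347 = 20820000/1001 frames; B emits 60 × 347 = 20820.
Difference = 20820/1001 frames (≈ 20.7992); B is ahead of A.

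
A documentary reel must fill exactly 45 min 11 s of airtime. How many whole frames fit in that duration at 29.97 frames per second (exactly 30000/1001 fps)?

81248 frames

45 min 11 s = 2711 s.
Frames = 2711 × 30000/1001 = 81330000/1001 ≈ 81248.7512.
Complete frames: 81248.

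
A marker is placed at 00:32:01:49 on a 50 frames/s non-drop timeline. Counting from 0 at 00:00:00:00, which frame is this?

96099

Total seconds to the label: (0 × 3600 + 32 × 60 + 1) = 1921.
Frame index = 1921 × 50 + 49 = 96099.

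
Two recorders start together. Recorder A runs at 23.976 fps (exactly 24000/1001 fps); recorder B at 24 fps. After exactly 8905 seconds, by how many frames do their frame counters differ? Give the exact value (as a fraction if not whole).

16440/77 frames

A emits 24000/1001 × 8905 = 16440000/77 frames; B emits 24 × 8905 = 213720.
Difference = 16440/77 frames (≈ 213.5065); B is ahead of A.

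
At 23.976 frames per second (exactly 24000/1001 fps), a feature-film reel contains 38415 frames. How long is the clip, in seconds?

1602.225625 seconds

Running time = 38415 / (24000/1001) = 1602.225625 s.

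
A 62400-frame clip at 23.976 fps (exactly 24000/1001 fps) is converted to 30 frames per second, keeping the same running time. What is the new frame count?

Target frames = source frames × (target rate / source rate) = 62400 × (30)/(24000/1001) = 62400 × 1001/800 = 78078.

78078 frames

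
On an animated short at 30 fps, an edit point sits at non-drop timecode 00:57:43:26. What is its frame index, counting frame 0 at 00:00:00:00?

Total seconds to the label: (0 × 3600 + 57 × 60 + 43) = 3463.
Frame index = 3463 × 30 + 26 = 103916.

103916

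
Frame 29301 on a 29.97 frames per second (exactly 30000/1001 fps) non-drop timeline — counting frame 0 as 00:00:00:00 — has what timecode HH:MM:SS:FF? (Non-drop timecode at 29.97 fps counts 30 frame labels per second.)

29301 ÷ 30 = 976 full seconds, remainder 21 frames.
976 s = 0 h 16 min 16 s.
Timecode: 00:16:16:21.

00:16:16:21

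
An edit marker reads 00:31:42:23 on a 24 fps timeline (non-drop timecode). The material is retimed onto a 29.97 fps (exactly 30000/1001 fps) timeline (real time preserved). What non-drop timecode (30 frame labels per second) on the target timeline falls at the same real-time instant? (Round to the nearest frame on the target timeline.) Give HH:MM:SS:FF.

00:31:41:02

Source frame index: (0×3600 + 31×60 + 42) × 24 + 23 = 45671.
Real time: 45671 / (24) = 45671/24 s.
Target frame: (45671/24) × (30000/1001) = 57088750/1001 ≈ 57031.718 → 57032.
At 30 labels/s: frame 57032 → 00:31:41:02.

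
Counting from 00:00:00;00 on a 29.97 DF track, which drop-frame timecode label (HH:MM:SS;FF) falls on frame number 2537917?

23:31:21;27

Ten DF minutes hold 17982 frames, so frame 2537917 lies in block 141 (frames 2535462–2553443) with 2455 frames into that block.
The block's first minute is 1800 frames and the rest 1798 each; 2455 frames reaches minute 1, so 141 × 18 + 1 × 2 = 2540 labels have been skipped so far.
Adding those back, label number 2537917 + 2540 = 2540457 at 30 labels/s is 84681 s + 27 f = 23 h 31 min 21 s frame 27, i.e. 23:31:21;27.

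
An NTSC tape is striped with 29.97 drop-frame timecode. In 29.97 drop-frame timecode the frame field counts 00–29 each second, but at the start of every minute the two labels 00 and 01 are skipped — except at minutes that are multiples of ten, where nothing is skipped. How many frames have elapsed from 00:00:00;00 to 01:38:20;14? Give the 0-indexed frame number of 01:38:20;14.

Complete 10-minute blocks: 9, each 17982 frames → 161838.
Remaining 8 whole minutes in the current block: 1800 + 7 × 1798 = 14386 frames.
Within the current minute: 20 × 30 + 14 − 2 = 612 (labels ;00/;01 skipped at this minute). Total = 161838 + 14386 + 612 = 176836.

176836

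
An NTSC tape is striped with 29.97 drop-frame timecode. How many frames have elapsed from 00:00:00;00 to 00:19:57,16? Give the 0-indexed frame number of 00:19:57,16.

As if non-drop at 30 labels/s: (0 × 3600 + 19 × 60 + 57) × 30 + 16 = 35926.
Minute boundaries passed: 19; those not divisible by 10: 19 − 1 = 18; dropped labels = 2 × 18 = 36.
Actual frame index = 35926 − 36 = 35890.

35890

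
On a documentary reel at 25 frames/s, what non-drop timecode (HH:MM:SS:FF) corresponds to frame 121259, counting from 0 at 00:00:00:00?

01:20:50:09

121259 ÷ 25 = 4850 full seconds, remainder 9 frames.
4850 s = 1 h 20 min 50 s.
Timecode: 01:20:50:09.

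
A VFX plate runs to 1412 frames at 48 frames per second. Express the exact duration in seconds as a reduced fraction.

353/12 seconds

Running time = 1412 ÷ (48) = 1412 × 1/48 = 353/12 s.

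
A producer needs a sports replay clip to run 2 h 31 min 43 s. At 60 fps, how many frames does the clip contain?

546180 frames

2 h 31 min 43 s = 9103 s.
Frames = 9103 × 60 = 546180.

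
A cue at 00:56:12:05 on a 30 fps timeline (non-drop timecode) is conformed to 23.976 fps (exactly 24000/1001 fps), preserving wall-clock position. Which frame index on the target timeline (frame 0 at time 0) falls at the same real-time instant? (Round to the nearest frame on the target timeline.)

frame 80851

Source frame index: (0×3600 + 56×60 + 12) × 30 + 5 = 101165.
Real time: 101165 / (30) = 20233/6 s.
Target frame: (20233/6) × (24000/1001) = 80932000/1001 ≈ 80851.149 → 80851.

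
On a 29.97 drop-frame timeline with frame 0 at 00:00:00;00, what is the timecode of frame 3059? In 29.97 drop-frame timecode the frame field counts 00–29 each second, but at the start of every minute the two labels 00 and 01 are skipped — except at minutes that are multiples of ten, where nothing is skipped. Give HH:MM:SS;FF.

00:01:42;01

Each 10-minute DF block holds 10 × 60 × 30 − 9 × 2 = 17982 frames. 3059 ÷ 17982 → 0 full blocks, remainder 3059.
Within the partial block the first minute is 1800 frames and each further minute 1798, so 1 further minute boundary passed. Total skipped labels = 18 × 0 + 2 × 1 = 2.
Non-drop label index = 3059 + 2 = 3061; at 30 labels/s that is 00:01:42:01, i.e. DF 00:01:42;01.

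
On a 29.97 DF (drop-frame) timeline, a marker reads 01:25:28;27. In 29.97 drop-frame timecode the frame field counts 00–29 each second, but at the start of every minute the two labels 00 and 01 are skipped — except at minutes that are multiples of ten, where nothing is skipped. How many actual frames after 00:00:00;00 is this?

Complete 10-minute blocks: 8, each 17982 frames → 143856.
Remaining 5 whole minutes in the current block: 1800 + 4 × 1798 = 8992 frames.
Within the current minute: 28 × 30 + 27 − 2 = 865 (labels ;00/;01 skipped at this minute). Total = 143856 + 8992 + 865 = 153713.

153713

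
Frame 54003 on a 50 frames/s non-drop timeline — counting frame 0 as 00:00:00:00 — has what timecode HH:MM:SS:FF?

00:18:00:03

54003 ÷ 50 = 1080 full seconds, remainder 3 frames.
1080 s = 0 h 18 min 0 s.
Timecode: 00:18:00:03.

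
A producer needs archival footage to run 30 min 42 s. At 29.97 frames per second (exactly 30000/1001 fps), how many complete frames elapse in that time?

55204 frames

30 min 42 s = 1842 s.
Frames = 1842 × 30000/1001 = 55260000/1001 ≈ 55204.7952.
Complete frames: 55204.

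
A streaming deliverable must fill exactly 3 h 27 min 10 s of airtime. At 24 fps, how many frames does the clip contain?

298320 frames

3 h 27 min 10 s = 12430 s.
Frames = 12430 × 24 = 298320.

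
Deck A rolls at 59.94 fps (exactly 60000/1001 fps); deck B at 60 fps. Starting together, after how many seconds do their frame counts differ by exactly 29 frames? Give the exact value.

29029/60 seconds

The gap grows by |60 − 60000/1001| = 60/1001 frames per second.
Time for a 29-frame gap: 29 ÷ (60/1001) = 29029/60 s.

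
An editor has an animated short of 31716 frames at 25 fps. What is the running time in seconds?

1268.64 seconds

Running time = 31716 / (25) = 1268.64 s.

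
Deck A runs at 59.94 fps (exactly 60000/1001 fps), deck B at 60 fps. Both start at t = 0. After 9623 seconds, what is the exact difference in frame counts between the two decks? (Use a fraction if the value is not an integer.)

577380/1001 frames

A emits 60000/1001 × 9623 = 577380000/1001 frames; B emits 60 × 9623 = 577380.
Difference = 577380/1001 frames (≈ 576.8032); B is ahead of A.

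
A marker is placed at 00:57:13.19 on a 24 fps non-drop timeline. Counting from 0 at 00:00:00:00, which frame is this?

Total seconds to the label: (0 × 3600 + 57 × 60 + 13) = 3433.
Frame index = 3433 × 24 + 19 = 82411.

82411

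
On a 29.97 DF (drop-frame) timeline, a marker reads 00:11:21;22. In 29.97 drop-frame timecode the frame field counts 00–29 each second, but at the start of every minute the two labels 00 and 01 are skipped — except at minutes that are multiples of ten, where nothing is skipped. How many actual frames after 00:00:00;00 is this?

As if non-drop at 30 labels/s: (0 × 3600 + 11 × 60 + 21) × 30 + 22 = 20452.
Minute boundaries passed: 11; those not divisible by 10: 11 − 1 = 10; dropped labels = 2 × 10 = 20.
Actual frame index = 20452 − 20 = 20432.

20432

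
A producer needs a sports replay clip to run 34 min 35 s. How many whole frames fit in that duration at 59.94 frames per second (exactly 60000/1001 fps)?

124375 frames

34 min 35 s = 2075 s.
Frames = 2075 × 60000/1001 = 124500000/1001 ≈ 124375.6244.
Complete frames: 124375.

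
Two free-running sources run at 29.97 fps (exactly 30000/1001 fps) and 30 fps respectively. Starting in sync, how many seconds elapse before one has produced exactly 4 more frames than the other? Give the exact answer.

2002/15 seconds

The gap grows by |30 − 30000/1001| = 30/1001 frames per second.
Time for a 4-frame gap: 4 ÷ (30/1001) = 2002/15 s.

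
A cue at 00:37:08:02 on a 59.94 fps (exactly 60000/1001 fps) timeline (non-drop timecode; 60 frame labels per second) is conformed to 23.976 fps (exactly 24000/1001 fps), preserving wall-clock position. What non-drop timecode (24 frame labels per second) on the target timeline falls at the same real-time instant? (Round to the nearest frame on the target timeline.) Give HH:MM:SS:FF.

Source frame index: (0×3600 + 37×60 + 8) × 60 + 2 = 133682.
Real time: 133682 / (60000/1001) = 66907841/30000 s.
Target frame: (66907841/30000) × (24000/1001) = 267364/5 ≈ 53472.800 → 53473.
At 24 labels/s: frame 53473 → 00:37:08:01.

00:37:08:01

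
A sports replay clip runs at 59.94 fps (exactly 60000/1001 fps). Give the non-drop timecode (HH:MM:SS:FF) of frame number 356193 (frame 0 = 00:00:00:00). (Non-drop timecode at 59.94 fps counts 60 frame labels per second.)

356193 ÷ 60 = 5936 full seconds, remainder 33 frames.
5936 s = 1 h 38 min 56 s.
Timecode: 01:38:56:33.

01:38:56:33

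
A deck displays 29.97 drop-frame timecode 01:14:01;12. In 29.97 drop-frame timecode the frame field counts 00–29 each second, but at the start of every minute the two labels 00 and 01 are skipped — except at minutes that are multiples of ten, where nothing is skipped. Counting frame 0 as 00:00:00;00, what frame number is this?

Complete 10-minute blocks: 7, each 17982 frames → 125874.
Remaining 4 whole minutes in the current block: 1800 + 3 × 1798 = 7194 frames.
Within the current minute: 1 × 30 + 12 − 2 = 40 (labels ;00/;01 skipped at this minute). Total = 125874 + 7194 + 40 = 133108.

133108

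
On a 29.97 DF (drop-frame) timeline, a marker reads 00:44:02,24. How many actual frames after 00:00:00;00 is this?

79204

Complete 10-minute blocks: 4, each 17982 frames → 71928.
Remaining 4 whole minutes in the current block: 1800 + 3 × 1798 = 7194 frames.
Within the current minute: 2 × 30 + 24 − 2 = 82 (labels ;00/;01 skipped at this minute). Total = 71928 + 7194 + 82 = 79204.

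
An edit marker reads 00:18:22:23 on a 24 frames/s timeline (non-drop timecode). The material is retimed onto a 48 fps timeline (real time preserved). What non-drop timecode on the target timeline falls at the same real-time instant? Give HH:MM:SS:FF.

00:18:22:46

Source frame index: (0×3600 + 18×60 + 22) × 24 + 23 = 26471.
Real time: 26471 / (24) = 26471/24 s.
Target frame: (26471/24) × (48) = 52942.
At 48 labels/s: frame 52942 → 00:18:22:46.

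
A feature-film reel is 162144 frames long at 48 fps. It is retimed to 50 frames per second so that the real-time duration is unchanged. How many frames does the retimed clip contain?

168900 frames

Target frames = source frames × (target rate / source rate) = 162144 × (50)/(48) = 162144 × 25/24 = 168900.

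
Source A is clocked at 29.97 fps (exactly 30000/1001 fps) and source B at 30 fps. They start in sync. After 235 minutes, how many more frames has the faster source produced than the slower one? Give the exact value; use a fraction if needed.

235 min = 14100 s.
A emits 30000/1001 × 14100 = 423000000/1001 frames; B emits 30 × 14100 = 423000.
Difference = 423000/1001 frames (≈ 422.5774); B is ahead of A.

423000/1001 frames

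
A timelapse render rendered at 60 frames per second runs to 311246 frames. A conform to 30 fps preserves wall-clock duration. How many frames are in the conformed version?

Target frames = source frames × (target rate / source rate) = 311246 × (30)/(60) = 311246 × 1/2 = 155623.

155623 frames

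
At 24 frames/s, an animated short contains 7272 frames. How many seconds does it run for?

303 seconds

Running time = 7272 / (24) = 303 s.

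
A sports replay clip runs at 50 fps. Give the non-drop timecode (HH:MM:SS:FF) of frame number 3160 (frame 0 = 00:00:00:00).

3160 ÷ 50 = 63 full seconds, remainder 10 frames.
63 s = 0 h 1 min 3 s.
Timecode: 00:01:03:10.

00:01:03:10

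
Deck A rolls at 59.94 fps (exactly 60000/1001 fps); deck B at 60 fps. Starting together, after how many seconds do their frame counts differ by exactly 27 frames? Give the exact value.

450.45 seconds

The gap grows by |60 − 60000/1001| = 60/1001 frames per second.
Time for a 27-frame gap: 27 ÷ (60/1001) = 450.45 s.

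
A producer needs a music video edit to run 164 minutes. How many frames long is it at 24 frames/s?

236160 frames

164 min = 9840 s.
Frames = 9840 × 24 = 236160.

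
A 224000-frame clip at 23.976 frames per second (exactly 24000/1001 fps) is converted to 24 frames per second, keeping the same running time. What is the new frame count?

Target frames = source frames × (target rate / source rate) = 224000 × (24)/(24000/1001) = 224000 × 1001/1000 = 224224.

224224 frames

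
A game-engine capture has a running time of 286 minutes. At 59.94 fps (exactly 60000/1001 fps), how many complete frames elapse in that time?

1028571 frames

286 min = 17160 s.
Frames = 17160 × 60000/1001 = 7200000/7 ≈ 1028571.4286.
Complete frames: 1028571.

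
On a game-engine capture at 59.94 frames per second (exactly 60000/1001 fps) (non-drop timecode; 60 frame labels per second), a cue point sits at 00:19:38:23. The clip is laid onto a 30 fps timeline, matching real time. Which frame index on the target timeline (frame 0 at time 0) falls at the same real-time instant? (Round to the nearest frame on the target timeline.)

frame 35387

Source frame index: (0×3600 + 19×60 + 38) × 60 + 23 = 70703.
Real time: 70703 / (60000/1001) = 70773703/60000 s.
Target frame: (70773703/60000) × (30) = 70773703/2000 ≈ 35386.851 → 35387.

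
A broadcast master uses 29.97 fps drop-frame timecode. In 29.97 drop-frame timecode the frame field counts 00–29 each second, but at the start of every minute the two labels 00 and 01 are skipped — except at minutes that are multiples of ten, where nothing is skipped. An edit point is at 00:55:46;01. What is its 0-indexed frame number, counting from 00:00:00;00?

100281

Complete 10-minute blocks: 5, each 17982 frames → 89910.
Remaining 5 whole minutes in the current block: 1800 + 4 × 1798 = 8992 frames.
Within the current minute: 46 × 30 + 1 − 2 = 1379 (labels ;00/;01 skipped at this minute). Total = 89910 + 8992 + 1379 = 100281.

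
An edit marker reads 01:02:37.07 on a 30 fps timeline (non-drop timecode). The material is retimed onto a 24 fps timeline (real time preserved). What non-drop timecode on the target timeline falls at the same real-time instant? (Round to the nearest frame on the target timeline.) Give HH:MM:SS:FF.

01:02:37:06

Source frame index: (1×3600 + 2×60 + 37) × 30 + 7 = 112717.
Real time: 112717 / (30) = 112717/30 s.
Target frame: (112717/30) × (24) = 450868/5 ≈ 90173.600 → 90174.
At 24 labels/s: frame 90174 → 01:02:37:06.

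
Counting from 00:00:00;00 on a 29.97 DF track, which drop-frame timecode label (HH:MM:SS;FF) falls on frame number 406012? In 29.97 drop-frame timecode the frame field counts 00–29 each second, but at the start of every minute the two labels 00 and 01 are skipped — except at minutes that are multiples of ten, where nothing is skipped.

Ten DF minutes hold 17982 frames, so frame 406012 lies in block 22 (frames 395604–413585) with 10408 frames into that block.
The block's first minute is 1800 frames and the rest 1798 each; 10408 frames reaches minute 5, so 22 × 18 + 5 × 2 = 406 labels have been skipped so far.
Adding those back, label number 406012 + 406 = 406418 at 30 labels/s is 13547 s + 8 f = 3 h 45 min 47 s frame 8, i.e. 03:45:47;08.

03:45:47;08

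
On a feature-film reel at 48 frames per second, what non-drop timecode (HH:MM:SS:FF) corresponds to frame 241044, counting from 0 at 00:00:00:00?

01:23:41:36

241044 ÷ 48 = 5021 full seconds, remainder 36 frames.
5021 s = 1 h 23 min 41 s.
Timecode: 01:23:41:36.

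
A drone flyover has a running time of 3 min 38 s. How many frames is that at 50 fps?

3 min 38 s = 218 s.
Frames = 218 × 50 = 10900.

10900 frames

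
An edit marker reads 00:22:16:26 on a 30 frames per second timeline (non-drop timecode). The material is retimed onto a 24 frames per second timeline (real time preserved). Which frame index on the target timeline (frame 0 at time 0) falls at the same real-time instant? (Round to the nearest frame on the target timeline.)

Source frame index: (0×3600 + 22×60 + 16) × 30 + 26 = 40106.
Real time: 40106 / (30) = 20053/15 s.
Target frame: (20053/15) × (24) = 160424/5 ≈ 32084.800 → 32085.

frame 32085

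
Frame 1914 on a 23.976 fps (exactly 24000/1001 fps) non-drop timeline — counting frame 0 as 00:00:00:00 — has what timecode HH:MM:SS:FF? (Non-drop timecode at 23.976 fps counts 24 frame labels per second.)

00:01:19:18

1914 ÷ 24 = 79 full seconds, remainder 18 frames.
79 s = 0 h 1 min 19 s.
Timecode: 00:01:19:18.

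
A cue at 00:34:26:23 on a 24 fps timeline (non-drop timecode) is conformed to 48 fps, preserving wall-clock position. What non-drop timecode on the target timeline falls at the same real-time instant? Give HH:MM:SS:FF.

00:34:26:46

Source frame index: (0×3600 + 34×60 + 26) × 24 + 23 = 49607.
Real time: 49607 / (24) = 49607/24 s.
Target frame: (49607/24) × (48) = 99214.
At 48 labels/s: frame 99214 → 00:34:26:46.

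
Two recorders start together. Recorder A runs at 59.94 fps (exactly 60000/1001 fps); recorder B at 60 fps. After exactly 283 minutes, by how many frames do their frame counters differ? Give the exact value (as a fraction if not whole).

1018800/1001 frames

283 min = 16980 s.
A emits 60000/1001 × 16980 = 1018800000/1001 frames; B emits 60 × 16980 = 1018800.
Difference = 1018800/1001 frames (≈ 1017.7822); B is ahead of A.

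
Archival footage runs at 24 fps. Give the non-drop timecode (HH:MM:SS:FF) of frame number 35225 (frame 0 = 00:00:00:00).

35225 ÷ 24 = 1467 full seconds, remainder 17 frames.
1467 s = 0 h 24 min 27 s.
Timecode: 00:24:27:17.

00:24:27:17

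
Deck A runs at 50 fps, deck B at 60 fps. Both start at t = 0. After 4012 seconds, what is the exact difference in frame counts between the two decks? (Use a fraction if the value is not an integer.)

A emits 50 × 4012 = 200600 frames; B emits 60 × 4012 = 240720.
Difference = 40120 frames; B is ahead of A.

40120 frames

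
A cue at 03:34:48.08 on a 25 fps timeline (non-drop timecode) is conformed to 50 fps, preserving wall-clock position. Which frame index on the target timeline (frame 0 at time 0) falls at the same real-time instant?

Source frame index: (3×3600 + 34×60 + 48) × 25 + 8 = 322208.
Real time: 322208 / (25) = 322208/25 s.
Target frame: (322208/25) × (50) = 644416.

frame 644416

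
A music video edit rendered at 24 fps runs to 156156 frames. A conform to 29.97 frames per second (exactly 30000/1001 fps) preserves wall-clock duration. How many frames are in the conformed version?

195000 frames

Target frames = source frames × (target rate / source rate) = 156156 × (30000/1001)/(24) = 156156 × 1250/1001 = 195000.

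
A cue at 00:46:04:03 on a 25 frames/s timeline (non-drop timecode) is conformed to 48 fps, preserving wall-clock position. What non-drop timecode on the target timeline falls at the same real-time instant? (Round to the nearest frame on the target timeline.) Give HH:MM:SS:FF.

00:46:04:06

Source frame index: (0×3600 + 46×60 + 4) × 25 + 3 = 69103.
Real time: 69103 / (25) = 69103/25 s.
Target frame: (69103/25) × (48) = 3316944/25 ≈ 132677.760 → 132678.
At 48 labels/s: frame 132678 → 00:46:04:06.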